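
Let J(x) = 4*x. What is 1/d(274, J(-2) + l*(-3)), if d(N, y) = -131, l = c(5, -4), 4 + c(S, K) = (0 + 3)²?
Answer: -1/131 ≈ -0.0076336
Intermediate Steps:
c(S, K) = 5 (c(S, K) = -4 + (0 + 3)² = -4 + 3² = -4 + 9 = 5)
l = 5
1/d(274, J(-2) + l*(-3)) = 1/(-131) = -1/131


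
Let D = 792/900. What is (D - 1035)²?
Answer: 668377609/625 ≈ 1.0694e+6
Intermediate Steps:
D = 22/25 (D = 792*(1/900) = 22/25 ≈ 0.88000)
(D - 1035)² = (22/25 - 1035)² = (-25853/25)² = 668377609/625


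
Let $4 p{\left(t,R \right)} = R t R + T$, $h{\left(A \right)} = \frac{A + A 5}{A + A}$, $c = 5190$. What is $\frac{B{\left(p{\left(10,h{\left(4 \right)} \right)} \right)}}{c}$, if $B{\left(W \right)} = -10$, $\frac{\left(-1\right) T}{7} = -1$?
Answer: $- \frac{1}{519} \approx -0.0019268$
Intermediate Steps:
$T = 7$ ($T = \left(-7\right) \left(-1\right) = 7$)
$h{\left(A \right)} = 3$ ($h{\left(A \right)} = \frac{A + 5 A}{2 A} = 6 A \frac{1}{2 A} = 3$)
$p{\left(t,R \right)} = \frac{7}{4} + \frac{t R^{2}}{4}$ ($p{\left(t,R \right)} = \frac{R t R + 7}{4} = \frac{t R^{2} + 7}{4} = \frac{7 + t R^{2}}{4} = \frac{7}{4} + \frac{t R^{2}}{4}$)
$\frac{B{\left(p{\left(10,h{\left(4 \right)} \right)} \right)}}{c} = - \frac{10}{5190} = \left(-10\right) \frac{1}{5190} = - \frac{1}{519}$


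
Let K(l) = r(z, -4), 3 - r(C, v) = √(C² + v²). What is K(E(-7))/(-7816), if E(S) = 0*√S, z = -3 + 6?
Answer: 1/3908 ≈ 0.00025589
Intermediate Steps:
z = 3
r(C, v) = 3 - √(C² + v²)
E(S) = 0
K(l) = -2 (K(l) = 3 - √(3² + (-4)²) = 3 - √(9 + 16) = 3 - √25 = 3 - 1*5 = 3 - 5 = -2)
K(E(-7))/(-7816) = -2/(-7816) = -2*(-1/7816) = 1/3908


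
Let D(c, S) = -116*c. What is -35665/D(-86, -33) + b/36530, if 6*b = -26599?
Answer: -2020601581/546634920 ≈ -3.6964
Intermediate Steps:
b = -26599/6 (b = (⅙)*(-26599) = -26599/6 ≈ -4433.2)
-35665/D(-86, -33) + b/36530 = -35665/((-116*(-86))) - 26599/6/36530 = -35665/9976 - 26599/6*1/36530 = -35665*1/9976 - 26599/219180 = -35665/9976 - 26599/219180 = -2020601581/546634920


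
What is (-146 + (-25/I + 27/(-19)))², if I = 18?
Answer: 2590097449/116964 ≈ 22144.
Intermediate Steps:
(-146 + (-25/I + 27/(-19)))² = (-146 + (-25/18 + 27/(-19)))² = (-146 + (-25*1/18 + 27*(-1/19)))² = (-146 + (-25/18 - 27/19))² = (-146 - 961/342)² = (-50893/342)² = 2590097449/116964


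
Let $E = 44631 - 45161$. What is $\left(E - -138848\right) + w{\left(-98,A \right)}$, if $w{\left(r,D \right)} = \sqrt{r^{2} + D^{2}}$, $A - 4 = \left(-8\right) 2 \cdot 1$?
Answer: $138318 + 2 \sqrt{2437} \approx 1.3842 \cdot 10^{5}$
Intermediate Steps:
$E = -530$ ($E = 44631 - 45161 = -530$)
$A = -12$ ($A = 4 + \left(-8\right) 2 \cdot 1 = 4 - 16 = -12$)
$w{\left(r,D \right)} = \sqrt{D^{2} + r^{2}}$
$\left(E - -138848\right) + w{\left(-98,A \right)} = \left(-530 - -138848\right) + \sqrt{\left(-12\right)^{2} + \left(-98\right)^{2}} = \left(-530 + 138848\right) + \sqrt{144 + 9604} = 138318 + \sqrt{9748} = 138318 + 2 \sqrt{2437}$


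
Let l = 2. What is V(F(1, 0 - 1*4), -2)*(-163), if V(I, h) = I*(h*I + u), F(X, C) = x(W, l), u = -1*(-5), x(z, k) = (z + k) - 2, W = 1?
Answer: -489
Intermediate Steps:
x(z, k) = -2 + k + z (x(z, k) = (k + z) - 2 = -2 + k + z)
u = 5
F(X, C) = 1 (F(X, C) = -2 + 2 + 1 = 1)
V(I, h) = I*(5 + I*h) (V(I, h) = I*(h*I + 5) = I*(I*h + 5) = I*(5 + I*h))
V(F(1, 0 - 1*4), -2)*(-163) = (1*(5 + 1*(-2)))*(-163) = (1*(5 - 2))*(-163) = (1*3)*(-163) = 3*(-163) = -489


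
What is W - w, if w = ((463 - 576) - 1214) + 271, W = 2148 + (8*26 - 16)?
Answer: 3396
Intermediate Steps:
W = 2340 (W = 2148 + (208 - 16) = 2148 + 192 = 2340)
w = -1056 (w = (-113 - 1214) + 271 = -1327 + 271 = -1056)
W - w = 2340 - 1*(-1056) = 2340 + 1056 = 3396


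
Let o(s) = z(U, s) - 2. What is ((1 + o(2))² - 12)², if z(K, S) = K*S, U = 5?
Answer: 4761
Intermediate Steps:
o(s) = -2 + 5*s (o(s) = 5*s - 2 = -2 + 5*s)
((1 + o(2))² - 12)² = ((1 + (-2 + 5*2))² - 12)² = ((1 + (-2 + 10))² - 12)² = ((1 + 8)² - 12)² = (9² - 12)² = (81 - 12)² = 69² = 4761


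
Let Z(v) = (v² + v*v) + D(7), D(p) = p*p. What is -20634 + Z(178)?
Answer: 42783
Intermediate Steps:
D(p) = p²
Z(v) = 49 + 2*v² (Z(v) = (v² + v*v) + 7² = (v² + v²) + 49 = 2*v² + 49 = 49 + 2*v²)
-20634 + Z(178) = -20634 + (49 + 2*178²) = -20634 + (49 + 2*31684) = -20634 + (49 + 63368) = -20634 + 63417 = 42783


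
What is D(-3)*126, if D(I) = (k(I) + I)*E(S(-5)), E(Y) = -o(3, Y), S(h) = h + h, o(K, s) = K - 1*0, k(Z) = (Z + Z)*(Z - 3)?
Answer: -12474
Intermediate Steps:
k(Z) = 2*Z*(-3 + Z) (k(Z) = (2*Z)*(-3 + Z) = 2*Z*(-3 + Z))
o(K, s) = K (o(K, s) = K + 0 = K)
S(h) = 2*h
E(Y) = -3 (E(Y) = -1*3 = -3)
D(I) = -3*I - 6*I*(-3 + I) (D(I) = (2*I*(-3 + I) + I)*(-3) = (I + 2*I*(-3 + I))*(-3) = -3*I - 6*I*(-3 + I))
D(-3)*126 = (3*(-3)*(5 - 2*(-3)))*126 = (3*(-3)*(5 + 6))*126 = (3*(-3)*11)*126 = -99*126 = -12474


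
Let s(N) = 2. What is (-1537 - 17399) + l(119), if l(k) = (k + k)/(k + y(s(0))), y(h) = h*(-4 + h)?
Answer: -2177402/115 ≈ -18934.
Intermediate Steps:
l(k) = 2*k/(-4 + k) (l(k) = (k + k)/(k + 2*(-4 + 2)) = (2*k)/(k + 2*(-2)) = (2*k)/(k - 4) = (2*k)/(-4 + k) = 2*k/(-4 + k))
(-1537 - 17399) + l(119) = (-1537 - 17399) + 2*119/(-4 + 119) = -18936 + 2*119/115 = -18936 + 2*119*(1/115) = -18936 + 238/115 = -2177402/115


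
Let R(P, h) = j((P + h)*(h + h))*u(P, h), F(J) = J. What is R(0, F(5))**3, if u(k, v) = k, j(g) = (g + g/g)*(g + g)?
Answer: 0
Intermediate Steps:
j(g) = 2*g*(1 + g) (j(g) = (g + 1)*(2*g) = (1 + g)*(2*g) = 2*g*(1 + g))
R(P, h) = 4*P*h*(1 + 2*h*(P + h))*(P + h) (R(P, h) = (2*((P + h)*(h + h))*(1 + (P + h)*(h + h)))*P = (2*((P + h)*(2*h))*(1 + (P + h)*(2*h)))*P = (2*(2*h*(P + h))*(1 + 2*h*(P + h)))*P = (4*h*(1 + 2*h*(P + h))*(P + h))*P = 4*P*h*(1 + 2*h*(P + h))*(P + h))
R(0, F(5))**3 = (4*0*5*(1 + 2*5*(0 + 5))*(0 + 5))**3 = (4*0*5*(1 + 2*5*5)*5)**3 = (4*0*5*(1 + 50)*5)**3 = (4*0*5*51*5)**3 = 0**3 = 0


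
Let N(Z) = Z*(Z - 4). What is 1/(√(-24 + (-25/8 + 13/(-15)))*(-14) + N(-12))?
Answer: 5760/1270511 + 7*I*√100770/1270511 ≈ 0.0045336 + 0.001749*I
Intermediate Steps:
N(Z) = Z*(-4 + Z)
1/(√(-24 + (-25/8 + 13/(-15)))*(-14) + N(-12)) = 1/(√(-24 + (-25/8 + 13/(-15)))*(-14) - 12*(-4 - 12)) = 1/(√(-24 + (-25*⅛ + 13*(-1/15)))*(-14) - 12*(-16)) = 1/(√(-24 + (-25/8 - 13/15))*(-14) + 192) = 1/(√(-24 - 479/120)*(-14) + 192) = 1/(√(-3359/120)*(-14) + 192) = 1/((I*√100770/60)*(-14) + 192) = 1/(-7*I*√100770/30 + 192) = 1/(192 - 7*I*√100770/30)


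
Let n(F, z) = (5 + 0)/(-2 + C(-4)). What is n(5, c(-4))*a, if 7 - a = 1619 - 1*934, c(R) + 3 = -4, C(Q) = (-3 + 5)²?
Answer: -1695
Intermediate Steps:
C(Q) = 4 (C(Q) = 2² = 4)
c(R) = -7 (c(R) = -3 - 4 = -7)
n(F, z) = 5/2 (n(F, z) = (5 + 0)/(-2 + 4) = 5/2)
a = -678 (a = 7 - (1619 - 1*934) = 7 - (1619 - 934) = 7 - 1*685 = 7 - 685 = -678)
n(5, c(-4))*a = (5/2)*(-678) = -1695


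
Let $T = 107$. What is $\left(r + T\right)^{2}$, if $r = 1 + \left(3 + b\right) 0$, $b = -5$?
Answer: $11664$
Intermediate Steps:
$r = 1$ ($r = 1 + \left(3 - 5\right) 0 = 1 - 0 = 1 + 0 = 1$)
$\left(r + T\right)^{2} = \left(1 + 107\right)^{2} = 108^{2} = 11664$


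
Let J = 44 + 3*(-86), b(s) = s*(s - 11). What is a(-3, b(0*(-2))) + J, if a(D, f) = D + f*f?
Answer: -217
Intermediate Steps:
b(s) = s*(-11 + s)
a(D, f) = D + f²
J = -214 (J = 44 - 258 = -214)
a(-3, b(0*(-2))) + J = (-3 + ((0*(-2))*(-11 + 0*(-2)))²) - 214 = (-3 + (0*(-11 + 0))²) - 214 = (-3 + (0*(-11))²) - 214 = (-3 + 0²) - 214 = (-3 + 0) - 214 = -3 - 214 = -217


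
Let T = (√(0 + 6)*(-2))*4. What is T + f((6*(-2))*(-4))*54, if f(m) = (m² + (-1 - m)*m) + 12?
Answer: -1944 - 8*√6 ≈ -1963.6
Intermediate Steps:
T = -8*√6 (T = (√6*(-2))*4 = -2*√6*4 = -8*√6 ≈ -19.596)
f(m) = 12 + m² + m*(-1 - m) (f(m) = (m² + m*(-1 - m)) + 12 = 12 + m² + m*(-1 - m))
T + f((6*(-2))*(-4))*54 = -8*√6 + (12 - 6*(-2)*(-4))*54 = -8*√6 + (12 - (-12)*(-4))*54 = -8*√6 + (12 - 1*48)*54 = -8*√6 + (12 - 48)*54 = -8*√6 - 36*54 = -8*√6 - 1944 = -1944 - 8*√6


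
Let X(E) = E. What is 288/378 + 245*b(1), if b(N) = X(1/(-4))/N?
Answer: -5081/84 ≈ -60.488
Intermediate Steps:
b(N) = -1/(4*N) (b(N) = 1/((-4)*N) = -1/(4*N))
288/378 + 245*b(1) = 288/378 + 245*(-¼/1) = 288*(1/378) + 245*(-¼*1) = 16/21 + 245*(-¼) = 16/21 - 245/4 = -5081/84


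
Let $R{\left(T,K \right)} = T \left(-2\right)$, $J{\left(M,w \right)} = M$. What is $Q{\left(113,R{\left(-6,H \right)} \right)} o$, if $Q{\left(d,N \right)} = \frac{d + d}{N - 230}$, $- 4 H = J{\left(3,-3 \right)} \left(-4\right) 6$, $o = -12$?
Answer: $\frac{1356}{109} \approx 12.44$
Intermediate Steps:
$H = 18$ ($H = - \frac{3 \left(-4\right) 6}{4} = - \frac{\left(-12\right) 6}{4} = \left(- \frac{1}{4}\right) \left(-72\right) = 18$)
$R{\left(T,K \right)} = - 2 T$
$Q{\left(d,N \right)} = \frac{2 d}{-230 + N}$
$Q{\left(113,R{\left(-6,H \right)} \right)} o = 2 \cdot 113 \frac{1}{-230 - -12} \left(-12\right) = 2 \cdot 113 \frac{1}{-230 + 12} \left(-12\right) = 2 \cdot 113 \frac{1}{-218} \left(-12\right) = 2 \cdot 113 \left(- \frac{1}{218}\right) \left(-12\right) = \left(- \frac{113}{109}\right) \left(-12\right) = \frac{1356}{109}$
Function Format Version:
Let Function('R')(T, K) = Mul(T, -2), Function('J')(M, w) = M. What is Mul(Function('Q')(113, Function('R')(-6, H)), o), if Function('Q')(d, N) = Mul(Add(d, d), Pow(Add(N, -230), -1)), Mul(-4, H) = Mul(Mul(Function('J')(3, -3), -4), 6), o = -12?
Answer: Rational(1356, 109) ≈ 12.440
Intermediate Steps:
H = 18 (H = Mul(Rational(-1, 4), Mul(Mul(3, -4), 6)) = Mul(Rational(-1, 4), Mul(-12, 6)) = Mul(Rational(-1, 4), -72) = 18)
Function('R')(T, K) = Mul(-2, T)
Function('Q')(d, N) = Mul(2, d, Pow(Add(-230, N), -1)) (Function('Q')(d, N) = Mul(Mul(2, d), Pow(Add(-230, N), -1)) = Mul(2, d, Pow(Add(-230, N), -1)))
Mul(Function('Q')(113, Function('R')(-6, H)), o) = Mul(Mul(2, 113, Pow(Add(-230, Mul(-2, -6)), -1)), -12) = Mul(Mul(2, 113, Pow(Add(-230, 12), -1)), -12) = Mul(Mul(2, 113, Pow(-218, -1)), -12) = Mul(Mul(2, 113, Rational(-1, 218)), -12) = Mul(Rational(-113, 109), -12) = Rational(1356, 109)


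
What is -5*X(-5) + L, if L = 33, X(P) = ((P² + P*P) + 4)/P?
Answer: 87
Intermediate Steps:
X(P) = (4 + 2*P²)/P (X(P) = ((P² + P²) + 4)/P = (2*P² + 4)/P = (4 + 2*P²)/P)
-5*X(-5) + L = -5*(2*(-5) + 4/(-5)) + 33 = -5*(-10 + 4*(-⅕)) + 33 = -5*(-10 - ⅘) + 33 = -5*(-54/5) + 33 = 54 + 33 = 87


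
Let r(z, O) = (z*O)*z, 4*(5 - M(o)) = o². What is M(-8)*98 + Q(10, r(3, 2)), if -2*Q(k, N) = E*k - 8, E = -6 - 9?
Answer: -999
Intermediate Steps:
M(o) = 5 - o²/4
E = -15
r(z, O) = O*z² (r(z, O) = (O*z)*z = O*z²)
Q(k, N) = 4 + 15*k/2 (Q(k, N) = -(-15*k - 8)/2 = -(-8 - 15*k)/2 = 4 + 15*k/2)
M(-8)*98 + Q(10, r(3, 2)) = (5 - ¼*(-8)²)*98 + (4 + (15/2)*10) = (5 - ¼*64)*98 + (4 + 75) = (5 - 16)*98 + 79 = -11*98 + 79 = -1078 + 79 = -999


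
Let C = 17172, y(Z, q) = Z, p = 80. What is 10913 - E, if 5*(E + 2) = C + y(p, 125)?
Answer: 37323/5 ≈ 7464.6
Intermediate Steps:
E = 17242/5 (E = -2 + (17172 + 80)/5 = -2 + (⅕)*17252 = -2 + 17252/5 = 17242/5 ≈ 3448.4)
10913 - E = 10913 - 1*17242/5 = 10913 - 17242/5 = 37323/5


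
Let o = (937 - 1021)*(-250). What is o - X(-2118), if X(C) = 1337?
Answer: 19663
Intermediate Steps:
o = 21000 (o = -84*(-250) = 21000)
o - X(-2118) = 21000 - 1*1337 = 21000 - 1337 = 19663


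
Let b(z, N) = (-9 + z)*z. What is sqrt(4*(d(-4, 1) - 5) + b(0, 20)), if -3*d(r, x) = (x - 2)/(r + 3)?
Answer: 8*I*sqrt(3)/3 ≈ 4.6188*I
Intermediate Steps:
b(z, N) = z*(-9 + z)
d(r, x) = -(-2 + x)/(3*(3 + r)) (d(r, x) = -(x - 2)/(3*(r + 3)) = -(-2 + x)/(3*(3 + r)))
sqrt(4*(d(-4, 1) - 5) + b(0, 20)) = sqrt(4*((2 - 1*1)/(3*(3 - 4)) - 5) + 0*(-9 + 0)) = sqrt(4*((1/3)*(2 - 1)/(-1) - 5) + 0*(-9)) = sqrt(4*((1/3)*(-1)*1 - 5) + 0) = sqrt(4*(-1/3 - 5) + 0) = sqrt(4*(-16/3) + 0) = sqrt(-64/3 + 0) = sqrt(-64/3) = 8*I*sqrt(3)/3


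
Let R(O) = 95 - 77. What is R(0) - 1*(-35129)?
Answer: 35147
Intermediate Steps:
R(O) = 18
R(0) - 1*(-35129) = 18 - 1*(-35129) = 18 + 35129 = 35147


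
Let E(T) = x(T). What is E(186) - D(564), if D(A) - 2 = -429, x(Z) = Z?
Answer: 613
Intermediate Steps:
D(A) = -427 (D(A) = 2 - 429 = -427)
E(T) = T
E(186) - D(564) = 186 - 1*(-427) = 186 + 427 = 613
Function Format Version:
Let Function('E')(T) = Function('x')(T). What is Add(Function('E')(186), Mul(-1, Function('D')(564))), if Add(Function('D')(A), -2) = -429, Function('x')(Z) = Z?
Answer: 613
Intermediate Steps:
Function('D')(A) = -427 (Function('D')(A) = Add(2, -429) = -427)
Function('E')(T) = T
Add(Function('E')(186), Mul(-1, Function('D')(564))) = Add(186, Mul(-1, -427)) = Add(186, 427) = 613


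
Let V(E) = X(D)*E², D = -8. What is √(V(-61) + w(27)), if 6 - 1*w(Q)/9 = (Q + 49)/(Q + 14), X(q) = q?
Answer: I*√49977278/41 ≈ 172.43*I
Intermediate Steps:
w(Q) = 54 - 9*(49 + Q)/(14 + Q) (w(Q) = 54 - 9*(Q + 49)/(Q + 14) = 54 - 9*(49 + Q)/(14 + Q))
V(E) = -8*E²
√(V(-61) + w(27)) = √(-8*(-61)² + 45*(7 + 27)/(14 + 27)) = √(-8*3721 + 45*34/41) = √(-29768 + 45*(1/41)*34) = √(-29768 + 1530/41) = √(-1218958/41) = I*√49977278/41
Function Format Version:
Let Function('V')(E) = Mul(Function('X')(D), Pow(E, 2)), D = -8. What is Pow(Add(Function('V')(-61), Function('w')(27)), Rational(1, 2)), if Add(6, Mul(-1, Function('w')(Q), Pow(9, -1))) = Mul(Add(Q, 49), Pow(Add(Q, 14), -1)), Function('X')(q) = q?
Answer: Mul(Rational(1, 41), I, Pow(49977278, Rational(1, 2))) ≈ Mul(172.43, I)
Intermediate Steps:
Function('w')(Q) = Add(54, Mul(-9, Pow(Add(14, Q), -1), Add(49, Q))) (Function('w')(Q) = Add(54, Mul(-9, Mul(Add(Q, 49), Pow(Add(Q, 14), -1)))) = Add(54, Mul(-9, Mul(Add(49, Q), Pow(Add(14, Q), -1)))) = Add(54, Mul(-9, Mul(Pow(Add(14, Q), -1), Add(49, Q)))) = Add(54, Mul(-9, Pow(Add(14, Q), -1), Add(49, Q))))
Function('V')(E) = Mul(-8, Pow(E, 2))
Pow(Add(Function('V')(-61), Function('w')(27)), Rational(1, 2)) = Pow(Add(Mul(-8, Pow(-61, 2)), Mul(45, Pow(Add(14, 27), -1), Add(7, 27))), Rational(1, 2)) = Pow(Add(Mul(-8, 3721), Mul(45, Pow(41, -1), 34)), Rational(1, 2)) = Pow(Add(-29768, Mul(45, Rational(1, 41), 34)), Rational(1, 2)) = Pow(Add(-29768, Rational(1530, 41)), Rational(1, 2)) = Pow(Rational(-1218958, 41), Rational(1, 2)) = Mul(Rational(1, 41), I, Pow(49977278, Rational(1, 2)))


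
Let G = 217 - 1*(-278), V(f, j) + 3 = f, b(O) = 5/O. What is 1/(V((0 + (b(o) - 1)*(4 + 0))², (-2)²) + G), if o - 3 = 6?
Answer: 81/40108 ≈ 0.0020195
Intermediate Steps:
o = 9 (o = 3 + 6 = 9)
V(f, j) = -3 + f
G = 495 (G = 217 + 278 = 495)
1/(V((0 + (b(o) - 1)*(4 + 0))², (-2)²) + G) = 1/((-3 + (0 + (5/9 - 1)*(4 + 0))²) + 495) = 1/((-3 + (0 + (5*(⅑) - 1)*4)²) + 495) = 1/((-3 + (0 + (5/9 - 1)*4)²) + 495) = 1/((-3 + (0 - 4/9*4)²) + 495) = 1/((-3 + (0 - 16/9)²) + 495) = 1/((-3 + (-16/9)²) + 495) = 1/((-3 + 256/81) + 495) = 1/(13/81 + 495) = 1/(40108/81) = 81/40108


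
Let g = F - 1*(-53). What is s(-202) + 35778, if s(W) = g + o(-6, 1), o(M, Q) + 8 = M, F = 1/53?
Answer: 1898302/53 ≈ 35817.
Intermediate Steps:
F = 1/53 ≈ 0.018868
o(M, Q) = -8 + M
g = 2810/53 (g = 1/53 - 1*(-53) = 1/53 + 53 = 2810/53 ≈ 53.019)
s(W) = 2068/53 (s(W) = 2810/53 + (-8 - 6) = 2810/53 - 14 = 2068/53)
s(-202) + 35778 = 2068/53 + 35778 = 1898302/53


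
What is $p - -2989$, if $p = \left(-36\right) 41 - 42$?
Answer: $1471$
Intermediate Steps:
$p = -1518$ ($p = -1476 - 42 = -1518$)
$p - -2989 = -1518 - -2989 = -1518 + 2989 = 1471$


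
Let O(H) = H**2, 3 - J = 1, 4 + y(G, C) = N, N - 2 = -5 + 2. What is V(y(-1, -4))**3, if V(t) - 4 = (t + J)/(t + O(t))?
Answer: 456533/8000 ≈ 57.067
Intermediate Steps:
N = -1 (N = 2 + (-5 + 2) = 2 - 3 = -1)
y(G, C) = -5 (y(G, C) = -4 - 1 = -5)
J = 2 (J = 3 - 1*1 = 3 - 1 = 2)
V(t) = 4 + (2 + t)/(t + t**2) (V(t) = 4 + (t + 2)/(t + t**2) = 4 + (2 + t)/(t + t**2))
V(y(-1, -4))**3 = ((2 + 4*(-5)**2 + 5*(-5))/((-5)*(1 - 5)))**3 = (-1/5*(2 + 4*25 - 25)/(-4))**3 = (-1/5*(-1/4)*(2 + 100 - 25))**3 = (-1/5*(-1/4)*77)**3 = (77/20)**3 = 456533/8000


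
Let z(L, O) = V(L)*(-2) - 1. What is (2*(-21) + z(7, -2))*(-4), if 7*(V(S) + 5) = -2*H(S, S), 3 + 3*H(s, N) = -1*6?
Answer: 972/7 ≈ 138.86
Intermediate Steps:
H(s, N) = -3 (H(s, N) = -1 + (-1*6)/3 = -1 + (⅓)*(-6) = -1 - 2 = -3)
V(S) = -29/7 (V(S) = -5 + (-2*(-3))/7 = -5 + (⅐)*6 = -5 + 6/7 = -29/7)
z(L, O) = 51/7 (z(L, O) = -29/7*(-2) - 1 = 58/7 - 1 = 51/7)
(2*(-21) + z(7, -2))*(-4) = (2*(-21) + 51/7)*(-4) = (-42 + 51/7)*(-4) = -243/7*(-4) = 972/7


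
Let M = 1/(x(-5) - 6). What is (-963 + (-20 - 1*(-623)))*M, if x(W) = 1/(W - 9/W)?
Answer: 5760/101 ≈ 57.030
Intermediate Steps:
M = -16/101 (M = 1/(-5/(-9 + (-5)**2) - 6) = 1/(-5/(-9 + 25) - 6) = 1/(-5/16 - 6) = 1/(-101/16) = -16/101 ≈ -0.15842)
(-963 + (-20 - 1*(-623)))*M = (-963 + (-20 - 1*(-623)))*(-16/101) = (-963 + (-20 + 623))*(-16/101) = (-963 + 603)*(-16/101) = -360*(-16/101) = 5760/101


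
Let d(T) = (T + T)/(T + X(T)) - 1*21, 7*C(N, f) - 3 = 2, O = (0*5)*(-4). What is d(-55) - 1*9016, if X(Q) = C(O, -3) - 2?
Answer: -1779904/197 ≈ -9035.0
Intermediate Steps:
O = 0 (O = 0*(-4) = 0)
C(N, f) = 5/7 (C(N, f) = 3/7 + (⅐)*2 = 3/7 + 2/7 = 5/7)
X(Q) = -9/7 (X(Q) = 5/7 - 2 = -9/7)
d(T) = -21 + 2*T/(-9/7 + T) (d(T) = (T + T)/(T - 9/7) - 1*21 = (2*T)/(-9/7 + T) - 21 = 2*T/(-9/7 + T) - 21 = -21 + 2*T/(-9/7 + T))
d(-55) - 1*9016 = 7*(27 - 19*(-55))/(-9 + 7*(-55)) - 1*9016 = 7*(27 + 1045)/(-9 - 385) - 9016 = 7*1072/(-394) - 9016 = 7*(-1/394)*1072 - 9016 = -3752/197 - 9016 = -1779904/197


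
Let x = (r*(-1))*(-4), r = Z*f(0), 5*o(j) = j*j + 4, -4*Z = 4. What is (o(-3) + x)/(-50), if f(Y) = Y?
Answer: -13/250 ≈ -0.052000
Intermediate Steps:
Z = -1 (Z = -¼*4 = -1)
o(j) = ⅘ + j²/5 (o(j) = (j*j + 4)/5 = (j² + 4)/5 = (4 + j²)/5 = ⅘ + j²/5)
r = 0 (r = -1*0 = 0)
x = 0 (x = (0*(-1))*(-4) = 0*(-4) = 0)
(o(-3) + x)/(-50) = ((⅘ + (⅕)*(-3)²) + 0)/(-50) = -((⅘ + (⅕)*9) + 0)/50 = -((⅘ + 9/5) + 0)/50 = -(13/5 + 0)/50 = -1/50*13/5 = -13/250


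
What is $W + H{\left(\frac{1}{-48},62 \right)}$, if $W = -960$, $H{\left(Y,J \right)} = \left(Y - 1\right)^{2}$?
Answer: $- \frac{2209439}{2304} \approx -958.96$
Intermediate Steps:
$H{\left(Y,J \right)} = \left(-1 + Y\right)^{2}$
$W + H{\left(\frac{1}{-48},62 \right)} = -960 + \left(-1 + \frac{1}{-48}\right)^{2} = -960 + \left(-1 - \frac{1}{48}\right)^{2} = -960 + \left(- \frac{49}{48}\right)^{2} = -960 + \frac{2401}{2304} = - \frac{2209439}{2304}$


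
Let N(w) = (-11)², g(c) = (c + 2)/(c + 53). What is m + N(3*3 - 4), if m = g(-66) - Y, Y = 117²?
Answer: -176320/13 ≈ -13563.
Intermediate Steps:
g(c) = (2 + c)/(53 + c)
Y = 13689
N(w) = 121
m = -177893/13 (m = (2 - 66)/(53 - 66) - 1*13689 = -64/(-13) - 13689 = -1/13*(-64) - 13689 = 64/13 - 13689 = -177893/13 ≈ -13684.)
m + N(3*3 - 4) = -177893/13 + 121 = -176320/13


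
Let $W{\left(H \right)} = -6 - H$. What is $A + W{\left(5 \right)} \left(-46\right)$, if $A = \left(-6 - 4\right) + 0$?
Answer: $496$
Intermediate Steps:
$A = -10$ ($A = -10 + 0 = -10$)
$A + W{\left(5 \right)} \left(-46\right) = -10 + \left(-6 - 5\right) \left(-46\right) = -10 - -506 = -10 + 506 = 496$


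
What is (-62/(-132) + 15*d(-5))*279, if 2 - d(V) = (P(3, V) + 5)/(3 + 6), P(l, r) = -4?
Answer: 176793/22 ≈ 8036.0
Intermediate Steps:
d(V) = 17/9 (d(V) = 2 - (-4 + 5)/(3 + 6) = 2 - 1/9 = 2 - 1*⅑ = 2 - ⅑ = 17/9)
(-62/(-132) + 15*d(-5))*279 = (-62/(-132) + 15*(17/9))*279 = (-62*(-1/132) + 85/3)*279 = (31/66 + 85/3)*279 = (1901/66)*279 = 176793/22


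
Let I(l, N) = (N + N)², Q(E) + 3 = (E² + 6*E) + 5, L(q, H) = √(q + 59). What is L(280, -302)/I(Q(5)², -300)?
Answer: √339/360000 ≈ 5.1144e-5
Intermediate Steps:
L(q, H) = √(59 + q)
Q(E) = 2 + E² + 6*E (Q(E) = -3 + ((E² + 6*E) + 5) = -3 + (5 + E² + 6*E) = 2 + E² + 6*E)
I(l, N) = 4*N² (I(l, N) = (2*N)² = 4*N²)
L(280, -302)/I(Q(5)², -300) = √(59 + 280)/((4*(-300)²)) = √339/((4*90000)) = √339/360000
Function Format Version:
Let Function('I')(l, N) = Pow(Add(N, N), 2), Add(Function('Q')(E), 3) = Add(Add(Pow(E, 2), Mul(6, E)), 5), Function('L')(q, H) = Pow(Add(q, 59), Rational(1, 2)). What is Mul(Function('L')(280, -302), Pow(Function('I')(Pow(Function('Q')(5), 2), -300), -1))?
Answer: Mul(Rational(1, 360000), Pow(339, Rational(1, 2))) ≈ 5.1144e-5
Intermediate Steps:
Function('L')(q, H) = Pow(Add(59, q), Rational(1, 2))
Function('Q')(E) = Add(2, Pow(E, 2), Mul(6, E)) (Function('Q')(E) = Add(-3, Add(Add(Pow(E, 2), Mul(6, E)), 5)) = Add(-3, Add(5, Pow(E, 2), Mul(6, E))) = Add(2, Pow(E, 2), Mul(6, E)))
Function('I')(l, N) = Mul(4, Pow(N, 2)) (Function('I')(l, N) = Pow(Mul(2, N), 2) = Mul(4, Pow(N, 2)))
Mul(Function('L')(280, -302), Pow(Function('I')(Pow(Function('Q')(5), 2), -300), -1)) = Mul(Pow(Add(59, 280), Rational(1, 2)), Pow(Mul(4, Pow(-300, 2)), -1)) = Mul(Pow(339, Rational(1, 2)), Pow(Mul(4, 90000), -1)) = Mul(Pow(339, Rational(1, 2)), Pow(360000, -1)) = Mul(Pow(339, Rational(1, 2)), Rational(1, 360000)) = Mul(Rational(1, 360000), Pow(339, Rational(1, 2)))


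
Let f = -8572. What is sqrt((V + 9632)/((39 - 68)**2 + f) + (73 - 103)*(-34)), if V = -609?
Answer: sqrt(6765996823)/2577 ≈ 31.919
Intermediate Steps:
sqrt((V + 9632)/((39 - 68)**2 + f) + (73 - 103)*(-34)) = sqrt((-609 + 9632)/((39 - 68)**2 - 8572) + (73 - 103)*(-34)) = sqrt(9023/((-29)**2 - 8572) - 30*(-34)) = sqrt(9023/(841 - 8572) + 1020) = sqrt(9023/(-7731) + 1020) = sqrt(9023*(-1/7731) + 1020) = sqrt(-9023/7731 + 1020) = sqrt(7876597/7731) = sqrt(6765996823)/2577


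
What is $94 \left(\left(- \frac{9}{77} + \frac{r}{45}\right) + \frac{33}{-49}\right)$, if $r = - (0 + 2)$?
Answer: $- \frac{1903312}{24255} \approx -78.471$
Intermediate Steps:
$r = -2$ ($r = \left(-1\right) 2 = -2$)
$94 \left(\left(- \frac{9}{77} + \frac{r}{45}\right) + \frac{33}{-49}\right) = 94 \left(\left(- \frac{9}{77} - \frac{2}{45}\right) + \frac{33}{-49}\right) = 94 \left(\left(\left(-9\right) \frac{1}{77} - \frac{2}{45}\right) + 33 \left(- \frac{1}{49}\right)\right) = 94 \left(\left(- \frac{9}{77} - \frac{2}{45}\right) - \frac{33}{49}\right) = 94 \left(- \frac{559}{3465} - \frac{33}{49}\right) = 94 \left(- \frac{20248}{24255}\right) = - \frac{1903312}{24255}$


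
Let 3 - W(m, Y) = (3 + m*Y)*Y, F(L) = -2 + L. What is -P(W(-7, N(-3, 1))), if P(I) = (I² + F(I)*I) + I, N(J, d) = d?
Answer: -91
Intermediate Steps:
W(m, Y) = 3 - Y*(3 + Y*m) (W(m, Y) = 3 - (3 + m*Y)*Y = 3 - (3 + Y*m)*Y = 3 - Y*(3 + Y*m))
P(I) = I + I² + I*(-2 + I) (P(I) = (I² + (-2 + I)*I) + I = (I² + I*(-2 + I)) + I = I + I² + I*(-2 + I))
-P(W(-7, N(-3, 1))) = -(3 - 3*1 - 1*(-7)*1²)*(-1 + 2*(3 - 3*1 - 1*(-7)*1²)) = -(3 - 3 - 1*(-7)*1)*(-1 + 2*(3 - 3 - 1*(-7)*1)) = -(3 - 3 + 7)*(-1 + 2*(3 - 3 + 7)) = -7*(-1 + 2*7) = -7*(-1 + 14) = -7*13 = -1*91 = -91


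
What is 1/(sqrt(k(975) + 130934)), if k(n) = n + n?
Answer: sqrt(33221)/66442 ≈ 0.0027432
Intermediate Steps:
k(n) = 2*n
1/(sqrt(k(975) + 130934)) = 1/(sqrt(2*975 + 130934)) = 1/(sqrt(1950 + 130934)) = 1/(sqrt(132884)) = 1/(2*sqrt(33221)) = sqrt(33221)/66442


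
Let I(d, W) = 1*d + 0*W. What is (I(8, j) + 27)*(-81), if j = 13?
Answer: -2835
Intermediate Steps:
I(d, W) = d (I(d, W) = d + 0 = d)
(I(8, j) + 27)*(-81) = (8 + 27)*(-81) = 35*(-81) = -2835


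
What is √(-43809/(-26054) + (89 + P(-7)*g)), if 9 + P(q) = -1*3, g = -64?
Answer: √582882354698/26054 ≈ 29.303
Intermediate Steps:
P(q) = -12 (P(q) = -9 - 1*3 = -9 - 3 = -12)
√(-43809/(-26054) + (89 + P(-7)*g)) = √(-43809/(-26054) + (89 - 12*(-64))) = √(-43809*(-1/26054) + (89 + 768)) = √(43809/26054 + 857) = √(22372087/26054) = √582882354698/26054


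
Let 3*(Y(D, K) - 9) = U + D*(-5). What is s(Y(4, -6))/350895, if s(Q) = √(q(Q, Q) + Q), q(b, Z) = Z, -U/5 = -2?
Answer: √102/1052685 ≈ 9.5940e-6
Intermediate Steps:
U = 10 (U = -5*(-2) = 10)
Y(D, K) = 37/3 - 5*D/3 (Y(D, K) = 9 + (10 + D*(-5))/3 = 9 + (10 - 5*D)/3 = 9 + (10/3 - 5*D/3) = 37/3 - 5*D/3)
s(Q) = √2*√Q (s(Q) = √(Q + Q) = √(2*Q) = √2*√Q)
s(Y(4, -6))/350895 = (√2*√(37/3 - 5/3*4))/350895 = (√2*√(37/3 - 20/3))*(1/350895) = (√2*√(17/3))*(1/350895) = (√2*(√51/3))*(1/350895) = (√102/3)*(1/350895) = √102/1052685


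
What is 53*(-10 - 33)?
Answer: -2279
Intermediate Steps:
53*(-10 - 33) = 53*(-43) = -2279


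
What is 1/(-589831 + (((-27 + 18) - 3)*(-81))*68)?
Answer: -1/523735 ≈ -1.9094e-6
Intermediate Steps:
1/(-589831 + (((-27 + 18) - 3)*(-81))*68) = 1/(-589831 + ((-9 - 3)*(-81))*68) = 1/(-589831 - 12*(-81)*68) = 1/(-589831 + 972*68) = 1/(-589831 + 66096) = 1/(-523735) = -1/523735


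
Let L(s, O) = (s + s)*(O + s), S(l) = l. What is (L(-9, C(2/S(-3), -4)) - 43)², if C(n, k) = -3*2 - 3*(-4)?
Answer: 121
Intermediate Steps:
C(n, k) = 6 (C(n, k) = -6 + 12 = 6)
L(s, O) = 2*s*(O + s) (L(s, O) = (2*s)*(O + s) = 2*s*(O + s))
(L(-9, C(2/S(-3), -4)) - 43)² = (2*(-9)*(6 - 9) - 43)² = (2*(-9)*(-3) - 43)² = (54 - 43)² = 11² = 121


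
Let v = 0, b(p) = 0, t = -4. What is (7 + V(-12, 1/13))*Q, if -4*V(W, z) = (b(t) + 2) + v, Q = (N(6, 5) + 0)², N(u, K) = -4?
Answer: 104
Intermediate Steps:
Q = 16 (Q = (-4 + 0)² = (-4)² = 16)
V(W, z) = -½ (V(W, z) = -((0 + 2) + 0)/4 = -(2 + 0)/4 = -¼*2 = -½)
(7 + V(-12, 1/13))*Q = (7 - ½)*16 = (13/2)*16 = 104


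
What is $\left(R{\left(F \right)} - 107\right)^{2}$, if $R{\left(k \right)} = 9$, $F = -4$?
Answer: $9604$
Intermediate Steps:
$\left(R{\left(F \right)} - 107\right)^{2} = \left(9 - 107\right)^{2} = \left(-98\right)^{2} = 9604$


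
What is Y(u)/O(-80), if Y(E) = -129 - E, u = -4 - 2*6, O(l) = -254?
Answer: 113/254 ≈ 0.44488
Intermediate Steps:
u = -16 (u = -4 - 12 = -16)
Y(u)/O(-80) = (-129 - 1*(-16))/(-254) = (-129 + 16)*(-1/254) = -113*(-1/254) = 113/254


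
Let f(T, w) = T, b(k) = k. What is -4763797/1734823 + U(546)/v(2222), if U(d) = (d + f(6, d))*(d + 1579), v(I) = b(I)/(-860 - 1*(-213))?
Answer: -658310769684967/1927388353 ≈ -3.4156e+5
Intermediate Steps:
v(I) = -I/647 (v(I) = I/(-860 - 1*(-213)) = I/(-860 + 213) = I/(-647) = I*(-1/647) = -I/647)
U(d) = (6 + d)*(1579 + d) (U(d) = (d + 6)*(d + 1579) = (6 + d)*(1579 + d))
-4763797/1734823 + U(546)/v(2222) = -4763797/1734823 + (9474 + 546² + 1585*546)/((-1/647*2222)) = -4763797*1/1734823 + (9474 + 298116 + 865410)/(-2222/647) = -4763797/1734823 + 1173000*(-647/2222) = -4763797/1734823 - 379465500/1111 = -658310769684967/1927388353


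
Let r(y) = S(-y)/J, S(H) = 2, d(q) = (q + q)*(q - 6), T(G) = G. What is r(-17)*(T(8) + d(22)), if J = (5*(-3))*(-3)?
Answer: 1424/45 ≈ 31.644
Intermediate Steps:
d(q) = 2*q*(-6 + q) (d(q) = (2*q)*(-6 + q) = 2*q*(-6 + q))
J = 45 (J = -15*(-3) = 45)
r(y) = 2/45
r(-17)*(T(8) + d(22)) = 2*(8 + 2*22*(-6 + 22))/45 = 2*(8 + 2*22*16)/45 = 2*(8 + 704)/45 = (2/45)*712 = 1424/45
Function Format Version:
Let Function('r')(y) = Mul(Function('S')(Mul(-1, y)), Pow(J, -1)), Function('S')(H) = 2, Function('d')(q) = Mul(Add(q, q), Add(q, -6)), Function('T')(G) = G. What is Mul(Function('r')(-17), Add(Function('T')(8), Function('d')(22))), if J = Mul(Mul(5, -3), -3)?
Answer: Rational(1424, 45) ≈ 31.644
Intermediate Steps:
Function('d')(q) = Mul(2, q, Add(-6, q)) (Function('d')(q) = Mul(Mul(2, q), Add(-6, q)) = Mul(2, q, Add(-6, q)))
J = 45 (J = Mul(-15, -3) = 45)
Function('r')(y) = Rational(2, 45) (Function('r')(y) = Mul(2, Pow(45, -1)) = Mul(2, Rational(1, 45)) = Rational(2, 45))
Mul(Function('r')(-17), Add(Function('T')(8), Function('d')(22))) = Mul(Rational(2, 45), Add(8, Mul(2, 22, Add(-6, 22)))) = Mul(Rational(2, 45), Add(8, Mul(2, 22, 16))) = Mul(Rational(2, 45), Add(8, 704)) = Mul(Rational(2, 45), 712) = Rational(1424, 45)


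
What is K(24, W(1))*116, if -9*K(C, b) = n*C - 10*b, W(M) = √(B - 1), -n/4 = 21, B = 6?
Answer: 25984 + 1160*√5/9 ≈ 26272.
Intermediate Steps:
n = -84 (n = -4*21 = -84)
W(M) = √5 (W(M) = √(6 - 1) = √5)
K(C, b) = 10*b/9 + 28*C/3 (K(C, b) = -(-84*C - 10*b)/9 = 10*b/9 + 28*C/3)
K(24, W(1))*116 = (10*√5/9 + (28/3)*24)*116 = (10*√5/9 + 224)*116 = (224 + 10*√5/9)*116 = 25984 + 1160*√5/9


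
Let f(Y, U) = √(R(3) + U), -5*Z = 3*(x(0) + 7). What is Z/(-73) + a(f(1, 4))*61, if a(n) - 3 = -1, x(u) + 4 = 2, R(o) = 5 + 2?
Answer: 8909/73 ≈ 122.04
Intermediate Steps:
R(o) = 7
x(u) = -2 (x(u) = -4 + 2 = -2)
Z = -3 (Z = -3*(-2 + 7)/5 = -3*5/5 = -⅕*15 = -3)
f(Y, U) = √(7 + U)
a(n) = 2 (a(n) = 3 - 1 = 2)
Z/(-73) + a(f(1, 4))*61 = -3/(-73) + 2*61 = -3*(-1/73) + 122 = 3/73 + 122 = 8909/73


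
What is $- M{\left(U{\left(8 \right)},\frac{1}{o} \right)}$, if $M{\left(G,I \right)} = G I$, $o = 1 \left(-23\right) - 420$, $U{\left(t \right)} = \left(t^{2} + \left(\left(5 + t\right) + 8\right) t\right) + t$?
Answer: $\frac{240}{443} \approx 0.54176$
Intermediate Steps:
$U{\left(t \right)} = t + t^{2} + t \left(13 + t\right)$ ($U{\left(t \right)} = \left(t^{2} + \left(13 + t\right) t\right) + t = \left(t^{2} + t \left(13 + t\right)\right) + t = t + t^{2} + t \left(13 + t\right)$)
$o = -443$ ($o = -23 - 420 = -443$)
$- M{\left(U{\left(8 \right)},\frac{1}{o} \right)} = - \frac{2 \cdot 8 \left(7 + 8\right)}{-443} = - \frac{2 \cdot 8 \cdot 15 \left(-1\right)}{443} = - \frac{240 \left(-1\right)}{443} = \left(-1\right) \left(- \frac{240}{443}\right) = \frac{240}{443}$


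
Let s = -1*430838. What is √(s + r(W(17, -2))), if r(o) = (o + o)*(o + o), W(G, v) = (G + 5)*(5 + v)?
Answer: I*√413414 ≈ 642.97*I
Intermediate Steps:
W(G, v) = (5 + G)*(5 + v)
s = -430838
r(o) = 4*o² (r(o) = (2*o)*(2*o) = 4*o²)
√(s + r(W(17, -2))) = √(-430838 + 4*(25 + 5*17 + 5*(-2) + 17*(-2))²) = √(-430838 + 4*(25 + 85 - 10 - 34)²) = √(-430838 + 4*66²) = √(-430838 + 4*4356) = √(-430838 + 17424) = √(-413414) = I*√413414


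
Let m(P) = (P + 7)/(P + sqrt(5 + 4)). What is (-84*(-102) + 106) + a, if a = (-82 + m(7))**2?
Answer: 379259/25 ≈ 15170.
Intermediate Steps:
m(P) = (7 + P)/(3 + P) (m(P) = (7 + P)/(P + sqrt(9)) = (7 + P)/(P + 3) = (7 + P)/(3 + P))
a = 162409/25 (a = (-82 + (7 + 7)/(3 + 7))**2 = (-82 + 14/10)**2 = (-82 + (1/10)*14)**2 = (-82 + 7/5)**2 = (-403/5)**2 = 162409/25 ≈ 6496.4)
(-84*(-102) + 106) + a = (-84*(-102) + 106) + 162409/25 = (8568 + 106) + 162409/25 = 8674 + 162409/25 = 379259/25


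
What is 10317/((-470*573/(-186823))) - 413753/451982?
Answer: 72588548729961/10143606035 ≈ 7156.1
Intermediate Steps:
10317/((-470*573/(-186823))) - 413753/451982 = 10317/((-269310*(-1/186823))) - 413753*1/451982 = 10317/(269310/186823) - 413753/451982 = 10317*(186823/269310) - 413753/451982 = 642484297/89770 - 413753/451982 = 72588548729961/10143606035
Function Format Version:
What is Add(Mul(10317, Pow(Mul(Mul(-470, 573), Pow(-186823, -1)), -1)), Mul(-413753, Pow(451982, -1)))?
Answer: Rational(72588548729961, 10143606035) ≈ 7156.1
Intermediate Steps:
Add(Mul(10317, Pow(Mul(Mul(-470, 573), Pow(-186823, -1)), -1)), Mul(-413753, Pow(451982, -1))) = Add(Mul(10317, Pow(Mul(-269310, Rational(-1, 186823)), -1)), Mul(-413753, Rational(1, 451982))) = Add(Mul(10317, Pow(Rational(269310, 186823), -1)), Rational(-413753, 451982)) = Add(Mul(10317, Rational(186823, 269310)), Rational(-413753, 451982)) = Add(Rational(642484297, 89770), Rational(-413753, 451982)) = Rational(72588548729961, 10143606035)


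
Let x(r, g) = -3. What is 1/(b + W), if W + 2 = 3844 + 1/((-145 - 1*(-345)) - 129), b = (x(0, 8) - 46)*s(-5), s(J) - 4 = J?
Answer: 71/276262 ≈ 0.00025700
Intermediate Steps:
s(J) = 4 + J
b = 49 (b = (-3 - 46)*(4 - 5) = -49*(-1) = 49)
W = 272783/71 (W = -2 + (3844 + 1/((-145 - 1*(-345)) - 129)) = -2 + (3844 + 1/((-145 + 345) - 129)) = -2 + (3844 + 1/(200 - 129)) = -2 + (3844 + 1/71) = -2 + 272925/71 = 272783/71 ≈ 3842.0)
1/(b + W) = 1/(49 + 272783/71) = 1/(276262/71) = 71/276262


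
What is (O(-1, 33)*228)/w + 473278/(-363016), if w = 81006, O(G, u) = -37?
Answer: -3450063387/2450539508 ≈ -1.4079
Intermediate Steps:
(O(-1, 33)*228)/w + 473278/(-363016) = -37*228/81006 + 473278/(-363016) = -8436*1/81006 + 473278*(-1/363016) = -1406/13501 - 236639/181508 = -3450063387/2450539508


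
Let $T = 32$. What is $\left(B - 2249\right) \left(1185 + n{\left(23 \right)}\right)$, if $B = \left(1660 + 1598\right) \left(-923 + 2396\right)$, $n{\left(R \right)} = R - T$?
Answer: $5641019160$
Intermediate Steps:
$n{\left(R \right)} = -32 + R$ ($n{\left(R \right)} = R - 32 = -32 + R$)
$B = 4799034$ ($B = 3258 \cdot 1473 = 4799034$)
$\left(B - 2249\right) \left(1185 + n{\left(23 \right)}\right) = \left(4799034 - 2249\right) \left(1185 + \left(-32 + 23\right)\right) = 4796785 \left(1185 - 9\right) = 4796785 \cdot 1176 = 5641019160$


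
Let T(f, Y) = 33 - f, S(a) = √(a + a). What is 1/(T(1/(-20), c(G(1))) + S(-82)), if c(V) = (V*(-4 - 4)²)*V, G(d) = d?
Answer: 13220/502521 - 800*I*√41/502521 ≈ 0.026307 - 0.010194*I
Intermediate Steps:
S(a) = √2*√a (S(a) = √(2*a) = √2*√a)
c(V) = 64*V² (c(V) = (V*(-8)²)*V = (V*64)*V = (64*V)*V = 64*V²)
1/(T(1/(-20), c(G(1))) + S(-82)) = 1/((33 - 1/(-20)) + √2*√(-82)) = 1/((33 - 1*(-1/20)) + √2*(I*√82)) = 1/((33 + 1/20) + 2*I*√41) = 1/(661/20 + 2*I*√41)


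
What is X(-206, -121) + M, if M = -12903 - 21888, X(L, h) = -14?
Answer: -34805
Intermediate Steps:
M = -34791
X(-206, -121) + M = -14 - 34791 = -34805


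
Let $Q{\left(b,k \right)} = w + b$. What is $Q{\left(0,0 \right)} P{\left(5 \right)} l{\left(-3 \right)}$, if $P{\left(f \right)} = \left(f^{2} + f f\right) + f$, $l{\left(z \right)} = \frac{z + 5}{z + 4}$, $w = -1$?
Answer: $-110$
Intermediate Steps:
$l{\left(z \right)} = \frac{5 + z}{4 + z}$
$Q{\left(b,k \right)} = -1 + b$
$P{\left(f \right)} = f + 2 f^{2}$ ($P{\left(f \right)} = \left(f^{2} + f^{2}\right) + f = 2 f^{2} + f = f + 2 f^{2}$)
$Q{\left(0,0 \right)} P{\left(5 \right)} l{\left(-3 \right)} = \left(-1 + 0\right) 5 \left(1 + 2 \cdot 5\right) \frac{5 - 3}{4 - 3} = - 5 \left(1 + 10\right) 1^{-1} \cdot 2 = - 5 \cdot 11 \cdot 1 \cdot 2 = \left(-1\right) 55 \cdot 2 = \left(-55\right) 2 = -110$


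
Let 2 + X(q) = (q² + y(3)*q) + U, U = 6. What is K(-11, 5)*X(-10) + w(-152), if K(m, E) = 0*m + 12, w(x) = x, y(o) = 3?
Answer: 736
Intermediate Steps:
K(m, E) = 12 (K(m, E) = 0 + 12 = 12)
X(q) = 4 + q² + 3*q (X(q) = -2 + ((q² + 3*q) + 6) = -2 + (6 + q² + 3*q) = 4 + q² + 3*q)
K(-11, 5)*X(-10) + w(-152) = 12*(4 + (-10)² + 3*(-10)) - 152 = 12*(4 + 100 - 30) - 152 = 12*74 - 152 = 888 - 152 = 736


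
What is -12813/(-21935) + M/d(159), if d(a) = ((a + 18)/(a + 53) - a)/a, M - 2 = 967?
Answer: -238678137639/245167495 ≈ -973.53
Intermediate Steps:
M = 969 (M = 2 + 967 = 969)
d(a) = (-a + (18 + a)/(53 + a))/a (d(a) = ((18 + a)/(53 + a) - a)/a = (-a + (18 + a)/(53 + a))/a)
-12813/(-21935) + M/d(159) = -12813/(-21935) + 969/(((18 - 1*159² - 52*159)/(159*(53 + 159)))) = -12813*(-1/21935) + 969/(((1/159)*(18 - 1*25281 - 8268)/212)) = 12813/21935 + 969/(((1/159)*(1/212)*(18 - 25281 - 8268))) = 12813/21935 + 969/(((1/159)*(1/212)*(-33531))) = 12813/21935 + 969/(-11177/11236) = 12813/21935 + 969*(-11236/11177) = 12813/21935 - 10887684/11177 = -238678137639/245167495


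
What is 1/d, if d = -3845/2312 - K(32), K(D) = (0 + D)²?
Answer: -2312/2371333 ≈ -0.00097498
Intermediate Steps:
K(D) = D²
d = -2371333/2312 (d = -3845/2312 - 1*32² = -3845*1/2312 - 1*1024 = -3845/2312 - 1024 = -2371333/2312 ≈ -1025.7)
1/d = 1/(-2371333/2312) = -2312/2371333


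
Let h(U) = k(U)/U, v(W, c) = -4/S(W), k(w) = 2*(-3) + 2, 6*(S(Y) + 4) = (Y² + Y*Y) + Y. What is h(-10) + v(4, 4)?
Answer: -8/5 ≈ -1.6000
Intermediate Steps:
S(Y) = -4 + Y²/3 + Y/6 (S(Y) = -4 + ((Y² + Y*Y) + Y)/6 = -4 + ((Y² + Y²) + Y)/6 = -4 + (2*Y² + Y)/6 = -4 + (Y + 2*Y²)/6 = -4 + (Y²/3 + Y/6) = -4 + Y²/3 + Y/6)
k(w) = -4 (k(w) = -6 + 2 = -4)
v(W, c) = -4/(-4 + W²/3 + W/6)
h(U) = -4/U
h(-10) + v(4, 4) = -4/(-10) - 24/(-24 + 4 + 2*4²) = -4*(-⅒) - 24/(-24 + 4 + 2*16) = ⅖ - 24/(-24 + 4 + 32) = ⅖ - 24/12 = ⅖ - 24*1/12 = ⅖ - 2 = -8/5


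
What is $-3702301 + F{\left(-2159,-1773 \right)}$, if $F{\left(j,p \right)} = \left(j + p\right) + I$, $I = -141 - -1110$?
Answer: $-3705264$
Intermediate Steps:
$I = 969$ ($I = -141 + 1110 = 969$)
$F{\left(j,p \right)} = 969 + j + p$ ($F{\left(j,p \right)} = \left(j + p\right) + 969 = 969 + j + p$)
$-3702301 + F{\left(-2159,-1773 \right)} = -3702301 - 2963 = -3705264$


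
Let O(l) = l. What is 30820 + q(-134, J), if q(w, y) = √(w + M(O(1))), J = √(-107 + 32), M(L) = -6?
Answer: 30820 + 2*I*√35 ≈ 30820.0 + 11.832*I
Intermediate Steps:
J = 5*I*√3 (J = √(-75) = 5*I*√3 ≈ 8.6602*I)
q(w, y) = √(-6 + w) (q(w, y) = √(w - 6) = √(-6 + w))
30820 + q(-134, J) = 30820 + √(-6 - 134) = 30820 + √(-140) = 30820 + 2*I*√35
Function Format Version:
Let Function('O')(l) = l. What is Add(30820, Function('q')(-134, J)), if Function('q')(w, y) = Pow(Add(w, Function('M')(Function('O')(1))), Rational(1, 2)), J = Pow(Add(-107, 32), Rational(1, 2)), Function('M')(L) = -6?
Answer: Add(30820, Mul(2, I, Pow(35, Rational(1, 2)))) ≈ Add(30820., Mul(11.832, I))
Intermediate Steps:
J = Mul(5, I, Pow(3, Rational(1, 2))) (J = Pow(-75, Rational(1, 2)) = Mul(5, I, Pow(3, Rational(1, 2))) ≈ Mul(8.6602, I))
Function('q')(w, y) = Pow(Add(-6, w), Rational(1, 2)) (Function('q')(w, y) = Pow(Add(w, -6), Rational(1, 2)) = Pow(Add(-6, w), Rational(1, 2)))
Add(30820, Function('q')(-134, J)) = Add(30820, Pow(Add(-6, -134), Rational(1, 2))) = Add(30820, Pow(-140, Rational(1, 2))) = Add(30820, Mul(2, I, Pow(35, Rational(1, 2))))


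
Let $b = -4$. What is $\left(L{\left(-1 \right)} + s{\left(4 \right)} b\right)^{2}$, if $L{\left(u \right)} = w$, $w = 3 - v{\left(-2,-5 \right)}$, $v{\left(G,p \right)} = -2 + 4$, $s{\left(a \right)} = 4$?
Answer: $225$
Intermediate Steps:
$v{\left(G,p \right)} = 2$
$w = 1$ ($w = 3 - 2 = 1$)
$L{\left(u \right)} = 1$
$\left(L{\left(-1 \right)} + s{\left(4 \right)} b\right)^{2} = \left(1 + 4 \left(-4\right)\right)^{2} = \left(1 - 16\right)^{2} = \left(-15\right)^{2} = 225$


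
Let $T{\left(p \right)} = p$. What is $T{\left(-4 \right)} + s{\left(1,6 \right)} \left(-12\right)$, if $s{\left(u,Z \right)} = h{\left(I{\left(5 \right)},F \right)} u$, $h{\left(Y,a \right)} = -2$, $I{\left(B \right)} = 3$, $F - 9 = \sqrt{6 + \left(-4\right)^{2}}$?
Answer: $20$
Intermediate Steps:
$F = 9 + \sqrt{22}$ ($F = 9 + \sqrt{6 + \left(-4\right)^{2}} = 9 + \sqrt{6 + 16} = 9 + \sqrt{22} \approx 13.69$)
$s{\left(u,Z \right)} = - 2 u$
$T{\left(-4 \right)} + s{\left(1,6 \right)} \left(-12\right) = -4 + \left(-2\right) 1 \left(-12\right) = -4 - -24 = -4 + 24 = 20$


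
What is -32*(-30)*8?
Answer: 7680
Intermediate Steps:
-32*(-30)*8 = 960*8 = 7680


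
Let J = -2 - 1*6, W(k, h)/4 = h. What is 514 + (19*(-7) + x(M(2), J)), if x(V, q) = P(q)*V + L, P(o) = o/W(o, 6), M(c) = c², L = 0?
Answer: 1139/3 ≈ 379.67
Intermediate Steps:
W(k, h) = 4*h
J = -8 (J = -2 - 6 = -8)
P(o) = o/24 (P(o) = o/((4*6)) = o/24)
x(V, q) = V*q/24 (x(V, q) = (q/24)*V + 0 = V*q/24 + 0 = V*q/24)
514 + (19*(-7) + x(M(2), J)) = 514 + (19*(-7) + (1/24)*2²*(-8)) = 514 + (-133 + (1/24)*4*(-8)) = 514 + (-133 - 4/3) = 514 - 403/3 = 1139/3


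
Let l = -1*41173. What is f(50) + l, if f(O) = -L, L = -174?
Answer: -40999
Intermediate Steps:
f(O) = 174 (f(O) = -1*(-174) = 174)
l = -41173
f(50) + l = 174 - 41173 = -40999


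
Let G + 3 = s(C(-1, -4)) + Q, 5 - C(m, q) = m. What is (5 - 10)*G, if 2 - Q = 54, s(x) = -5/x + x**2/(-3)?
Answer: 2035/6 ≈ 339.17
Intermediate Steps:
C(m, q) = 5 - m
s(x) = -5/x - x**2/3 (s(x) = -5/x + x**2*(-1/3) = -5/x - x**2/3)
Q = -52 (Q = 2 - 1*54 = 2 - 54 = -52)
G = -407/6 (G = -3 + ((-15 - (5 - 1*(-1))**3)/(3*(5 - 1*(-1))) - 52) = -3 + ((-15 - (5 + 1)**3)/(3*(5 + 1)) - 52) = -3 + ((1/3)*(-15 - 1*6**3)/6 - 52) = -3 + ((1/3)*(1/6)*(-15 - 1*216) - 52) = -3 + ((1/3)*(1/6)*(-15 - 216) - 52) = -3 + ((1/3)*(1/6)*(-231) - 52) = -3 + (-77/6 - 52) = -3 - 389/6 = -407/6 ≈ -67.833)
(5 - 10)*G = (5 - 10)*(-407/6) = -5*(-407/6) = 2035/6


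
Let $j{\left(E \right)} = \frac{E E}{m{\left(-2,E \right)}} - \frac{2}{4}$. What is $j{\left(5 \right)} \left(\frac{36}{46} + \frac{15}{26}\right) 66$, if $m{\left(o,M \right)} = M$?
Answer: $\frac{241461}{598} \approx 403.78$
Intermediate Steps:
$j{\left(E \right)} = - \frac{1}{2} + E$ ($j{\left(E \right)} = \frac{E E}{E} - \frac{2}{4} = \frac{E^{2}}{E} - \frac{1}{2} = E - \frac{1}{2} = - \frac{1}{2} + E$)
$j{\left(5 \right)} \left(\frac{36}{46} + \frac{15}{26}\right) 66 = \left(- \frac{1}{2} + 5\right) \left(\frac{36}{46} + \frac{15}{26}\right) 66 = \frac{9 \left(36 \cdot \frac{1}{46} + 15 \cdot \frac{1}{26}\right)}{2} \cdot 66 = \frac{9 \left(\frac{18}{23} + \frac{15}{26}\right)}{2} \cdot 66 = \frac{9}{2} \cdot \frac{813}{598} \cdot 66 = \frac{7317}{1196} \cdot 66 = \frac{241461}{598}$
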